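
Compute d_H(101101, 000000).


XOR: 101101
Count of 1s: 4

4


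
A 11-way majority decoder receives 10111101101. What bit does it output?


Ones: 8 out of 11
Threshold: 6

1 (8/11 voted 1)


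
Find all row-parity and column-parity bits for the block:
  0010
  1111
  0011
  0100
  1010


Row parities: 10010
Column parities: 0000

Row P: 10010, Col P: 0000, Corner: 0


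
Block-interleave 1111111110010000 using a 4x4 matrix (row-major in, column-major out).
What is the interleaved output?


Matrix:
  1111
  1111
  1001
  0000
Read columns: 1110110011001110

1110110011001110


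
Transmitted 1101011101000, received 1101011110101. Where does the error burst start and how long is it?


XOR: 0000000011101

Burst at position 8, length 5


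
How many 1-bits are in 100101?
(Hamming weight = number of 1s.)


Counting 1s in 100101

3


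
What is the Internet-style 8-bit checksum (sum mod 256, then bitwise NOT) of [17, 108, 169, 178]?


Sum = 472 mod 256 = 216
Complement = 39

39


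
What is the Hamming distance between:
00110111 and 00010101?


XOR: 00100010
Count of 1s: 2

2


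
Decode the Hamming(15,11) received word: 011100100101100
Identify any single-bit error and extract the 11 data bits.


Syndrome = 9: error at position 9

Data: 10011101100 (corrected bit 9)


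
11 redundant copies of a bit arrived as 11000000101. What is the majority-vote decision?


Ones: 4 out of 11
Threshold: 6

0 (4/11 voted 1)


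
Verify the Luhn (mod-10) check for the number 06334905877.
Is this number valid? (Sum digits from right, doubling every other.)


Luhn sum = 46
46 mod 10 = 6

Invalid (Luhn sum mod 10 = 6)


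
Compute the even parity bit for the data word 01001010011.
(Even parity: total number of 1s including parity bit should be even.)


Number of 1s in data: 5
Parity bit: 1

1


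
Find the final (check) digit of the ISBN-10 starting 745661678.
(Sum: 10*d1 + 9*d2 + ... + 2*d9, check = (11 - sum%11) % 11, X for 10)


Weighted sum: 290
290 mod 11 = 4

Check digit: 7


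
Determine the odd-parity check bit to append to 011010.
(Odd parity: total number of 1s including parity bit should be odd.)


Number of 1s in data: 3
Parity bit: 0

0


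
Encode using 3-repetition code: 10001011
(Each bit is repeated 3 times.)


Each bit -> 3 copies

111000000000111000111111


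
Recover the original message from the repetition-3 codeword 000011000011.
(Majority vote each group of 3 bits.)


Groups: 000, 011, 000, 011
Majority votes: 0101

0101


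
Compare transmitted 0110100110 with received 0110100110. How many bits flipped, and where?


XOR: 0000000000

0 errors (received matches sent)


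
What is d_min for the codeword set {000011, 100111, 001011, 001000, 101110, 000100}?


Comparing all pairs, minimum distance: 1
Can detect 0 errors, correct 0 errors

1


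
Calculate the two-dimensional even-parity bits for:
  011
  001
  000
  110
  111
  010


Row parities: 010011
Column parities: 001

Row P: 010011, Col P: 001, Corner: 1


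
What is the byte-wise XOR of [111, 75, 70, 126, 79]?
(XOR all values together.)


XOR chain: 111 ^ 75 ^ 70 ^ 126 ^ 79 = 83

83


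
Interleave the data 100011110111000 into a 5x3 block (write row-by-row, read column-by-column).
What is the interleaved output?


Matrix:
  100
  011
  110
  111
  000
Read columns: 101100111001010

101100111001010


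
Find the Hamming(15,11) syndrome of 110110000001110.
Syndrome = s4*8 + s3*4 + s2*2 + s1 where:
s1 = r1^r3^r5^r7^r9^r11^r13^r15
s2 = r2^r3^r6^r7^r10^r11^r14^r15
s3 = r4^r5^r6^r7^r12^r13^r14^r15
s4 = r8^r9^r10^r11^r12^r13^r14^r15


s1=1, s2=0, s3=1, s4=1

Syndrome = 13 (error at position 13)


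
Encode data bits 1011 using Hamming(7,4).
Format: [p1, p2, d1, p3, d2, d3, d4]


Parity bits: p1=0, p2=1, p3=0

0110011


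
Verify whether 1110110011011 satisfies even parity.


Number of 1s: 9

No, parity error (9 ones)


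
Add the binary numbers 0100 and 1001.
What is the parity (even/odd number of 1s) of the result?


0100 = 4
1001 = 9
Sum = 13 = 1101
1s count = 3

odd parity (3 ones in 1101)


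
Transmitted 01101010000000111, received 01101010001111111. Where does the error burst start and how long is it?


XOR: 00000000001111000

Burst at position 10, length 4


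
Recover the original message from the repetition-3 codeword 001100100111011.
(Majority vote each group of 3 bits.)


Groups: 001, 100, 100, 111, 011
Majority votes: 00011

00011


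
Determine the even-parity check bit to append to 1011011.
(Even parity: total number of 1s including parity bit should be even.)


Number of 1s in data: 5
Parity bit: 1

1


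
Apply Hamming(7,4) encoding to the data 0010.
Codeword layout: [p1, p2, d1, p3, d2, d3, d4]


Parity bits: p1=0, p2=1, p3=1

0101010


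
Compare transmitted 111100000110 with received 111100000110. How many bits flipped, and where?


XOR: 000000000000

0 errors (received matches sent)


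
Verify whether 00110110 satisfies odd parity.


Number of 1s: 4

No, parity error (4 ones)


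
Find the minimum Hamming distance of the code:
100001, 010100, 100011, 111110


Comparing all pairs, minimum distance: 1
Can detect 0 errors, correct 0 errors

1


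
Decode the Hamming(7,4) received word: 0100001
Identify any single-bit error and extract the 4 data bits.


Syndrome = 5: error at position 5

Data: 0101 (corrected bit 5)


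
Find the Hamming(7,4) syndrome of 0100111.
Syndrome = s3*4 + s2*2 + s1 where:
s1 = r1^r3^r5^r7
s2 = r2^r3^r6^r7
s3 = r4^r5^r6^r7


s1=0, s2=1, s3=1

Syndrome = 6 (error at position 6)


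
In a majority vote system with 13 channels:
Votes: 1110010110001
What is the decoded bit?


Ones: 7 out of 13
Threshold: 7

1 (7/13 voted 1)


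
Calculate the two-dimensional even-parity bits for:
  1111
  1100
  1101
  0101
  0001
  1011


Row parities: 001011
Column parities: 0001

Row P: 001011, Col P: 0001, Corner: 1


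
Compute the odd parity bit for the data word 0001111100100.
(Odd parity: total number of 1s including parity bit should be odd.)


Number of 1s in data: 6
Parity bit: 1

1


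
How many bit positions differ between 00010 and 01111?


XOR: 01101
Count of 1s: 3

3


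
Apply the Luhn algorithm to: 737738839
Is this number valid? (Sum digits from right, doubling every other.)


Luhn sum = 58
58 mod 10 = 8

Invalid (Luhn sum mod 10 = 8)


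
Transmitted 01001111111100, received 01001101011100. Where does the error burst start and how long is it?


XOR: 00000010100000

Burst at position 6, length 3


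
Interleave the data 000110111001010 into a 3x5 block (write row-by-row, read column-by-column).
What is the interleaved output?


Matrix:
  00011
  01110
  01010
Read columns: 000011010111100

000011010111100


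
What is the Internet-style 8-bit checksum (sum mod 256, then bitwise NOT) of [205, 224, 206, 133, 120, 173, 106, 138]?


Sum = 1305 mod 256 = 25
Complement = 230

230


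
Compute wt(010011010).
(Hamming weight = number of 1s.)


Counting 1s in 010011010

4


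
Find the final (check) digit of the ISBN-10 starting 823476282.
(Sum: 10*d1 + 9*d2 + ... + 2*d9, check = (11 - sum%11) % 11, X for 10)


Weighted sum: 258
258 mod 11 = 5

Check digit: 6


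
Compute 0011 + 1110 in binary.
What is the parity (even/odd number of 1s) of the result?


0011 = 3
1110 = 14
Sum = 17 = 10001
1s count = 2

even parity (2 ones in 10001)


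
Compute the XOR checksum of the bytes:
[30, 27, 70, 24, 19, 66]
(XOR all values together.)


XOR chain: 30 ^ 27 ^ 70 ^ 24 ^ 19 ^ 66 = 10

10


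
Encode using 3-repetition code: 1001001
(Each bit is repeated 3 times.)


Each bit -> 3 copies

111000000111000000111


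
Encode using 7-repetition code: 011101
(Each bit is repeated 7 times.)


Each bit -> 7 copies

000000011111111111111111111100000001111111


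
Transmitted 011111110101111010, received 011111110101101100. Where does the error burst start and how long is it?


XOR: 000000000000010110

Burst at position 13, length 4


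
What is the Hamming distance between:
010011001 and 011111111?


XOR: 001100110
Count of 1s: 4

4


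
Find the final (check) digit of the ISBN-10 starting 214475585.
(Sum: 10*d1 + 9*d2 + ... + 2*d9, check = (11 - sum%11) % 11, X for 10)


Weighted sum: 210
210 mod 11 = 1

Check digit: X


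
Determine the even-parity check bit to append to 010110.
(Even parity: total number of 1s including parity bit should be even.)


Number of 1s in data: 3
Parity bit: 1

1


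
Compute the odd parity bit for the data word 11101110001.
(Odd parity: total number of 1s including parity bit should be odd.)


Number of 1s in data: 7
Parity bit: 0

0


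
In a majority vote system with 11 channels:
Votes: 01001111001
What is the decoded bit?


Ones: 6 out of 11
Threshold: 6

1 (6/11 voted 1)


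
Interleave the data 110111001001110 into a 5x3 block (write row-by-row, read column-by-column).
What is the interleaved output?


Matrix:
  110
  111
  001
  001
  110
Read columns: 110011100101110

110011100101110


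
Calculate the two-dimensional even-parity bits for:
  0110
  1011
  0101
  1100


Row parities: 0100
Column parities: 0100

Row P: 0100, Col P: 0100, Corner: 1


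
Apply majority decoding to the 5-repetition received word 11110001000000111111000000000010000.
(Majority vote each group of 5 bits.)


Groups: 11110, 00100, 00001, 11111, 00000, 00000, 10000
Majority votes: 1001000

1001000


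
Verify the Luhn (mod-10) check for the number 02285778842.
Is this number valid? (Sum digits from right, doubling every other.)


Luhn sum = 55
55 mod 10 = 5

Invalid (Luhn sum mod 10 = 5)


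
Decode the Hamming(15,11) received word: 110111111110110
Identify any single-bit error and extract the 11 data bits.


Syndrome = 0: no error detected

Data: 01111110110 (no errors)


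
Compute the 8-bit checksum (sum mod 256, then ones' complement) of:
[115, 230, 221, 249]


Sum = 815 mod 256 = 47
Complement = 208

208


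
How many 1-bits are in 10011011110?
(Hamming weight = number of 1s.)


Counting 1s in 10011011110

7


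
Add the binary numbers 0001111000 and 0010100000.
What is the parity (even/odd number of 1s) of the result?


0001111000 = 120
0010100000 = 160
Sum = 280 = 100011000
1s count = 3

odd parity (3 ones in 100011000)


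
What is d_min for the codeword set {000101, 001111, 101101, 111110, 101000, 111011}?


Comparing all pairs, minimum distance: 2
Can detect 1 errors, correct 0 errors

2


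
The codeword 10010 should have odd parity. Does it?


Number of 1s: 2

No, parity error (2 ones)


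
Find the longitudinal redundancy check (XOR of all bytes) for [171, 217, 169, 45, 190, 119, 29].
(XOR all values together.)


XOR chain: 171 ^ 217 ^ 169 ^ 45 ^ 190 ^ 119 ^ 29 = 34

34


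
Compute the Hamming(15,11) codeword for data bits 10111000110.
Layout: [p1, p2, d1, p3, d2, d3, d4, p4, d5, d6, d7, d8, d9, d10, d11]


Parity bits: p1=0, p2=0, p3=0, p4=1

001001111000110


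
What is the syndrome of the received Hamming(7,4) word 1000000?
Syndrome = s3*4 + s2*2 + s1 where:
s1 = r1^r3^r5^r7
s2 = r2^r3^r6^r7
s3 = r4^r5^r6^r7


s1=1, s2=0, s3=0

Syndrome = 1 (error at position 1)


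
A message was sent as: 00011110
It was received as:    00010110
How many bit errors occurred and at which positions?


XOR: 00001000

1 error(s) at position(s): 4


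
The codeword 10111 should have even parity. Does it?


Number of 1s: 4

Yes, parity is correct (4 ones)


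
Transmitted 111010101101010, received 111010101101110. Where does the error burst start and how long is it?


XOR: 000000000000100

Burst at position 12, length 1


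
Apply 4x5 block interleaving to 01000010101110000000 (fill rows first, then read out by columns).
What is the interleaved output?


Matrix:
  01000
  01010
  11100
  00000
Read columns: 00101110001001000000

00101110001001000000


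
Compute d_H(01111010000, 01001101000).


XOR: 00110111000
Count of 1s: 5

5


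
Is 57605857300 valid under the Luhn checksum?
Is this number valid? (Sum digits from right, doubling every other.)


Luhn sum = 41
41 mod 10 = 1

Invalid (Luhn sum mod 10 = 1)


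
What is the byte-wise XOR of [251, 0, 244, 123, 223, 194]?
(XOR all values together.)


XOR chain: 251 ^ 0 ^ 244 ^ 123 ^ 223 ^ 194 = 105

105


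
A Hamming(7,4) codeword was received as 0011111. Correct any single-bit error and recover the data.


Syndrome = 3: error at position 3

Data: 0111 (corrected bit 3)


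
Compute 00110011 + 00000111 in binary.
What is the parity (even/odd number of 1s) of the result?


00110011 = 51
00000111 = 7
Sum = 58 = 111010
1s count = 4

even parity (4 ones in 111010)


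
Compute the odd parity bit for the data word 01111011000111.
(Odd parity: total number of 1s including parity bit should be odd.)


Number of 1s in data: 9
Parity bit: 0

0


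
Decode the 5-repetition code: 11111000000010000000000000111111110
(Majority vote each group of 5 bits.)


Groups: 11111, 00000, 00100, 00000, 00000, 01111, 11110
Majority votes: 1000011

1000011


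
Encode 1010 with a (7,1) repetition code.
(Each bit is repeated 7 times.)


Each bit -> 7 copies

1111111000000011111110000000


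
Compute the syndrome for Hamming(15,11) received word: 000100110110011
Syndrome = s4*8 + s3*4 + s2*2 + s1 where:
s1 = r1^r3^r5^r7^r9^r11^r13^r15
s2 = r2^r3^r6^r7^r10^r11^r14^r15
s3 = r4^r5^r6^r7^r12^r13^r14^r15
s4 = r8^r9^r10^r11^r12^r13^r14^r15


s1=1, s2=1, s3=0, s4=1

Syndrome = 11 (error at position 11)


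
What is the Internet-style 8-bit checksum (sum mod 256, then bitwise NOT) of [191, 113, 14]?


Sum = 318 mod 256 = 62
Complement = 193

193


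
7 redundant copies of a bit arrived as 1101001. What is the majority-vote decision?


Ones: 4 out of 7
Threshold: 4

1 (4/7 voted 1)


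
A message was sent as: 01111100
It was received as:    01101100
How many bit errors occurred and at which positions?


XOR: 00010000

1 error(s) at position(s): 3


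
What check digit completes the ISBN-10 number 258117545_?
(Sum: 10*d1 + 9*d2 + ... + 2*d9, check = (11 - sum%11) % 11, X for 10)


Weighted sum: 219
219 mod 11 = 10

Check digit: 1


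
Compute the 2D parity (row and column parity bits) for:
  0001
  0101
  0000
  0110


Row parities: 1000
Column parities: 0010

Row P: 1000, Col P: 0010, Corner: 1


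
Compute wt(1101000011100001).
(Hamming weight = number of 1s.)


Counting 1s in 1101000011100001

7


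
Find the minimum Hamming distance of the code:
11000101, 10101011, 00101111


Comparing all pairs, minimum distance: 2
Can detect 1 errors, correct 0 errors

2


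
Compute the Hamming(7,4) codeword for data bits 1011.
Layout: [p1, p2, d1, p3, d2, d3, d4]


Parity bits: p1=0, p2=1, p3=0

0110011


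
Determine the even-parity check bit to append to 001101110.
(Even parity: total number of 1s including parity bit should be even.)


Number of 1s in data: 5
Parity bit: 1

1


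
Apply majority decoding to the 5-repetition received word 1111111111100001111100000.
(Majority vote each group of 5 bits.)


Groups: 11111, 11111, 10000, 11111, 00000
Majority votes: 11010

11010


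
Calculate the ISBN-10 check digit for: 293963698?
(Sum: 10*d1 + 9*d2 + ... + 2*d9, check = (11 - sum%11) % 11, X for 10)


Weighted sum: 306
306 mod 11 = 9

Check digit: 2


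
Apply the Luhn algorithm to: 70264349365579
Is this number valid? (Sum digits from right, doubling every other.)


Luhn sum = 75
75 mod 10 = 5

Invalid (Luhn sum mod 10 = 5)


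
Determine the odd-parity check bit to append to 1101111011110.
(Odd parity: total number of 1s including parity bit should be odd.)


Number of 1s in data: 10
Parity bit: 1

1


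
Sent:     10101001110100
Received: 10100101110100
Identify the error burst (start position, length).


XOR: 00001100000000

Burst at position 4, length 2


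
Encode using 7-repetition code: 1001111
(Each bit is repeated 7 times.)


Each bit -> 7 copies

1111111000000000000001111111111111111111111111111


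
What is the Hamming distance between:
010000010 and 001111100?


XOR: 011111110
Count of 1s: 7

7


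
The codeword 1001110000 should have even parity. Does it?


Number of 1s: 4

Yes, parity is correct (4 ones)


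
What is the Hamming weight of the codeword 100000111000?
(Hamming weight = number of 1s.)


Counting 1s in 100000111000

4


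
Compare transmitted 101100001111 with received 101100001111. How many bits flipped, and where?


XOR: 000000000000

0 errors (received matches sent)


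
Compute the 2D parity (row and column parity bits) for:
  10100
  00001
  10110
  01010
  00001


Row parities: 01101
Column parities: 01000

Row P: 01101, Col P: 01000, Corner: 1


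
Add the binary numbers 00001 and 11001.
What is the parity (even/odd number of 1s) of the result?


00001 = 1
11001 = 25
Sum = 26 = 11010
1s count = 3

odd parity (3 ones in 11010)


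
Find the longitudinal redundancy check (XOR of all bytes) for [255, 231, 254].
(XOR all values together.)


XOR chain: 255 ^ 231 ^ 254 = 230

230


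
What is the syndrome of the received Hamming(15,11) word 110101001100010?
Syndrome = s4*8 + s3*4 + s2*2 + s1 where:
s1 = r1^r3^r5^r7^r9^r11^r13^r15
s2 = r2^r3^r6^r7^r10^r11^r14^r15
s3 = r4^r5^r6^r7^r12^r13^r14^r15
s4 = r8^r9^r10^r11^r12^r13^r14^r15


s1=0, s2=0, s3=1, s4=1

Syndrome = 12 (error at position 12)


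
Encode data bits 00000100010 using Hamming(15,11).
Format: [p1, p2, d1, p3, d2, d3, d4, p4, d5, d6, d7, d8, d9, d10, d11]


Parity bits: p1=0, p2=0, p3=1, p4=0

000100000100010


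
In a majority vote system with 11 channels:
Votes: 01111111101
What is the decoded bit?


Ones: 9 out of 11
Threshold: 6

1 (9/11 voted 1)


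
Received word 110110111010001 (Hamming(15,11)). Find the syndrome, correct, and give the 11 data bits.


Syndrome = 0: no error detected

Data: 01011010001 (no errors)


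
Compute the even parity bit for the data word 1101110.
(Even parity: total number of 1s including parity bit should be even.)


Number of 1s in data: 5
Parity bit: 1

1


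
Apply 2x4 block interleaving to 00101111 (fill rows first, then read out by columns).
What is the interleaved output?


Matrix:
  0010
  1111
Read columns: 01011101

01011101


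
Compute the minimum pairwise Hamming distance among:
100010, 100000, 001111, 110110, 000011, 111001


Comparing all pairs, minimum distance: 1
Can detect 0 errors, correct 0 errors

1


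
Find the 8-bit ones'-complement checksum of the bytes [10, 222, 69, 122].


Sum = 423 mod 256 = 167
Complement = 88

88


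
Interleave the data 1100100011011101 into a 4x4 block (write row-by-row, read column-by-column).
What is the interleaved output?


Matrix:
  1100
  1000
  1101
  1101
Read columns: 1111101100000011

1111101100000011


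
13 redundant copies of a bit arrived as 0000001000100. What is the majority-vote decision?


Ones: 2 out of 13
Threshold: 7

0 (2/13 voted 1)


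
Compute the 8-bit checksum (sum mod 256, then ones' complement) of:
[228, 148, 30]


Sum = 406 mod 256 = 150
Complement = 105

105


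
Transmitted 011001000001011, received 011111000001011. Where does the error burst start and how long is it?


XOR: 000110000000000

Burst at position 3, length 2


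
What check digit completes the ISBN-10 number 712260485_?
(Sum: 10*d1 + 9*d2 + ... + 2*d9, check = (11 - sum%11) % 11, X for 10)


Weighted sum: 195
195 mod 11 = 8

Check digit: 3


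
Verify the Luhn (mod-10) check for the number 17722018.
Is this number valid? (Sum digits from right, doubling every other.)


Luhn sum = 30
30 mod 10 = 0

Valid (Luhn sum mod 10 = 0)


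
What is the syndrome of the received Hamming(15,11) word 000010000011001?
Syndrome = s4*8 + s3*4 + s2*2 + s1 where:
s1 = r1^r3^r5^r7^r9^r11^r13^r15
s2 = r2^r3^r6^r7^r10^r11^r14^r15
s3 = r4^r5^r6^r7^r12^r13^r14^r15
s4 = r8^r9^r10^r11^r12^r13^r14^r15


s1=1, s2=0, s3=1, s4=1

Syndrome = 13 (error at position 13)


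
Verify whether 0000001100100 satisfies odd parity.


Number of 1s: 3

Yes, parity is correct (3 ones)


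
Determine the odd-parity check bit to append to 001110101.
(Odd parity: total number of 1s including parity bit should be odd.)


Number of 1s in data: 5
Parity bit: 0

0


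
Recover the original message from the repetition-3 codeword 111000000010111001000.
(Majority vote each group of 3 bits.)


Groups: 111, 000, 000, 010, 111, 001, 000
Majority votes: 1000100

1000100


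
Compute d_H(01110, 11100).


XOR: 10010
Count of 1s: 2

2


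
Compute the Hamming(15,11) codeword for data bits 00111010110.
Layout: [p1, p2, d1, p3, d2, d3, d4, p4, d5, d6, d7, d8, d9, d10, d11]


Parity bits: p1=0, p2=0, p3=0, p4=0

000001101010110


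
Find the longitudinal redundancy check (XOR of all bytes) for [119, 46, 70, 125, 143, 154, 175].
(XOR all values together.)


XOR chain: 119 ^ 46 ^ 70 ^ 125 ^ 143 ^ 154 ^ 175 = 216

216


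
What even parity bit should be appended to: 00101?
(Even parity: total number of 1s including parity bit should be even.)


Number of 1s in data: 2
Parity bit: 0

0


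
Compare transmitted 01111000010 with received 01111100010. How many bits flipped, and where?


XOR: 00000100000

1 error(s) at position(s): 5


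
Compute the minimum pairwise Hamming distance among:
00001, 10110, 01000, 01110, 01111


Comparing all pairs, minimum distance: 1
Can detect 0 errors, correct 0 errors

1


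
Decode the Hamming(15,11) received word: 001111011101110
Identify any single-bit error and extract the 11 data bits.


Syndrome = 0: no error detected

Data: 11101101110 (no errors)


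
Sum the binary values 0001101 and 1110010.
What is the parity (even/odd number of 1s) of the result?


0001101 = 13
1110010 = 114
Sum = 127 = 1111111
1s count = 7

odd parity (7 ones in 1111111)


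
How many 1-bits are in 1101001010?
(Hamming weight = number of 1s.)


Counting 1s in 1101001010

5


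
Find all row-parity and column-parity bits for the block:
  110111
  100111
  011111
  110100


Row parities: 1011
Column parities: 111011

Row P: 1011, Col P: 111011, Corner: 1


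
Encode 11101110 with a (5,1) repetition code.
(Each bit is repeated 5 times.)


Each bit -> 5 copies

1111111111111110000011111111111111100000


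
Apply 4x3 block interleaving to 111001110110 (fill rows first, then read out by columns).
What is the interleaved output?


Matrix:
  111
  001
  110
  110
Read columns: 101110111100

101110111100


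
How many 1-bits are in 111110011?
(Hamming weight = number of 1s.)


Counting 1s in 111110011

7


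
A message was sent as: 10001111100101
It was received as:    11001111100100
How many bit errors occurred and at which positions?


XOR: 01000000000001

2 error(s) at position(s): 1, 13


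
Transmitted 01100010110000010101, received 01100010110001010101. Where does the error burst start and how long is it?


XOR: 00000000000001000000

Burst at position 13, length 1


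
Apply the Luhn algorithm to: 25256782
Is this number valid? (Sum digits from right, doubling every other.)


Luhn sum = 37
37 mod 10 = 7

Invalid (Luhn sum mod 10 = 7)


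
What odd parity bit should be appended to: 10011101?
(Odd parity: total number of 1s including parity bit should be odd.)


Number of 1s in data: 5
Parity bit: 0

0


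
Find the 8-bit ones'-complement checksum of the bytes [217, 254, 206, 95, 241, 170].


Sum = 1183 mod 256 = 159
Complement = 96

96


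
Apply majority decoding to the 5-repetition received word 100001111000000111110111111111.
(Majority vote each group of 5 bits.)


Groups: 10000, 11110, 00000, 11111, 01111, 11111
Majority votes: 010111

010111


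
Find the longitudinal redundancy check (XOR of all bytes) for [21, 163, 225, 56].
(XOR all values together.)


XOR chain: 21 ^ 163 ^ 225 ^ 56 = 111

111


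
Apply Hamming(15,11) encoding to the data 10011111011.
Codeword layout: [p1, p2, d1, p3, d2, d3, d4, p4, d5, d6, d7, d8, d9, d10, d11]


Parity bits: p1=1, p2=0, p3=0, p4=0

101000101111011


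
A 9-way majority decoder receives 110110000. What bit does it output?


Ones: 4 out of 9
Threshold: 5

0 (4/9 voted 1)


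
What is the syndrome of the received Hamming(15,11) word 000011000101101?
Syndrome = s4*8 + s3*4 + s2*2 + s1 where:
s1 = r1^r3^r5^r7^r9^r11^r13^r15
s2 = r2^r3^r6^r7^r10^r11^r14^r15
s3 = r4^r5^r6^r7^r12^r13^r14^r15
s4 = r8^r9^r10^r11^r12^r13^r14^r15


s1=1, s2=1, s3=1, s4=0

Syndrome = 7 (error at position 7)


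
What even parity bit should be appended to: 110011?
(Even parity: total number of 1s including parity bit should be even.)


Number of 1s in data: 4
Parity bit: 0

0


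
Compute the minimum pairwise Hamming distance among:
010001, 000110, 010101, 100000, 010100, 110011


Comparing all pairs, minimum distance: 1
Can detect 0 errors, correct 0 errors

1


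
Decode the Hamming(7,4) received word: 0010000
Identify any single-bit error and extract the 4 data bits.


Syndrome = 3: error at position 3

Data: 0000 (corrected bit 3)


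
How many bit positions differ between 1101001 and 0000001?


XOR: 1101000
Count of 1s: 3

3


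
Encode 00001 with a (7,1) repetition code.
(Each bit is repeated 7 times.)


Each bit -> 7 copies

00000000000000000000000000001111111


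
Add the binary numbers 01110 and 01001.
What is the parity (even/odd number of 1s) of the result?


01110 = 14
01001 = 9
Sum = 23 = 10111
1s count = 4

even parity (4 ones in 10111)


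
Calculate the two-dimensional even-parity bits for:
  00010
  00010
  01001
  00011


Row parities: 1100
Column parities: 01010

Row P: 1100, Col P: 01010, Corner: 0


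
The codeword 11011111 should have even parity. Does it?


Number of 1s: 7

No, parity error (7 ones)


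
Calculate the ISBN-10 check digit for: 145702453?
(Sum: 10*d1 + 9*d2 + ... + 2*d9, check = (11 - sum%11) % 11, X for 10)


Weighted sum: 182
182 mod 11 = 6

Check digit: 5


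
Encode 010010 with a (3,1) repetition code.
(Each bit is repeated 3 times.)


Each bit -> 3 copies

000111000000111000


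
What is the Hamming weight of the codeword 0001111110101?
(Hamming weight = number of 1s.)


Counting 1s in 0001111110101

8


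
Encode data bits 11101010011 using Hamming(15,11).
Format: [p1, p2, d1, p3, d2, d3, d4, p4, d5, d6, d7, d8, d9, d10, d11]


Parity bits: p1=1, p2=1, p3=0, p4=0

111011001010011


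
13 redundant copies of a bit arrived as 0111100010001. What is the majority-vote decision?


Ones: 6 out of 13
Threshold: 7

0 (6/13 voted 1)


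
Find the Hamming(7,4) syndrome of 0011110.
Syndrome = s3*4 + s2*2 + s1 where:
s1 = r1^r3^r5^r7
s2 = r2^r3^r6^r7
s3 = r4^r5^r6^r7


s1=0, s2=0, s3=1

Syndrome = 4 (error at position 4)


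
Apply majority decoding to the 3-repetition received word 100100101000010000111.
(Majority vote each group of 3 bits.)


Groups: 100, 100, 101, 000, 010, 000, 111
Majority votes: 0010001

0010001


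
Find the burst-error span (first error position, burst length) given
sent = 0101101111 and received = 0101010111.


XOR: 0000111000

Burst at position 4, length 3


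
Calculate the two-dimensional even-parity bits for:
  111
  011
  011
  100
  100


Row parities: 10011
Column parities: 111

Row P: 10011, Col P: 111, Corner: 1


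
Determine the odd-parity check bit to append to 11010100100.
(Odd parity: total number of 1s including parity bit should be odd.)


Number of 1s in data: 5
Parity bit: 0

0


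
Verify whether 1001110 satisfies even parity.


Number of 1s: 4

Yes, parity is correct (4 ones)


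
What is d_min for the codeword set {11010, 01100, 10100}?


Comparing all pairs, minimum distance: 2
Can detect 1 errors, correct 0 errors

2


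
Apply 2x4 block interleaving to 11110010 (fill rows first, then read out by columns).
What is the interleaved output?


Matrix:
  1111
  0010
Read columns: 10101110

10101110


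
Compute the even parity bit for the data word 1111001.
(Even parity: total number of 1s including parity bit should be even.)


Number of 1s in data: 5
Parity bit: 1

1


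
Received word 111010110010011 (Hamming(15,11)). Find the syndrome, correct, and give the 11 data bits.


Syndrome = 0: no error detected

Data: 11010010011 (no errors)


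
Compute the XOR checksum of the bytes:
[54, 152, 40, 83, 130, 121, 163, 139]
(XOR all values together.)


XOR chain: 54 ^ 152 ^ 40 ^ 83 ^ 130 ^ 121 ^ 163 ^ 139 = 6

6


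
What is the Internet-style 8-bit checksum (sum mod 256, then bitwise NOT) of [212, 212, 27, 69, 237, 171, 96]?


Sum = 1024 mod 256 = 0
Complement = 255

255


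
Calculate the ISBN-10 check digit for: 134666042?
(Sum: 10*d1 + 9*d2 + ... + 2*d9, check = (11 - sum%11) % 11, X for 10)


Weighted sum: 193
193 mod 11 = 6

Check digit: 5


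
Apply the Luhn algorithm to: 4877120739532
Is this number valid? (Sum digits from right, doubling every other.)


Luhn sum = 58
58 mod 10 = 8

Invalid (Luhn sum mod 10 = 8)


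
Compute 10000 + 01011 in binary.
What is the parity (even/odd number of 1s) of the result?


10000 = 16
01011 = 11
Sum = 27 = 11011
1s count = 4

even parity (4 ones in 11011)


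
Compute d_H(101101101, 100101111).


XOR: 001000010
Count of 1s: 2

2


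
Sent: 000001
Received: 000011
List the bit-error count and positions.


XOR: 000010

1 error(s) at position(s): 4


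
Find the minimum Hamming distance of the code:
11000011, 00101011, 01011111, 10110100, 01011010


Comparing all pairs, minimum distance: 2
Can detect 1 errors, correct 0 errors

2


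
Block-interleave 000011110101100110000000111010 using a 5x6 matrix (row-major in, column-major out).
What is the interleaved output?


Matrix:
  000011
  110101
  100110
  000000
  111010
Read columns: 011010100100001011001010111000

011010100100001011001010111000


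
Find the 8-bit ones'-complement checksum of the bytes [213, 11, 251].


Sum = 475 mod 256 = 219
Complement = 36

36


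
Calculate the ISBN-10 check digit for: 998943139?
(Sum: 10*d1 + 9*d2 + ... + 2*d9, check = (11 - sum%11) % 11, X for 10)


Weighted sum: 368
368 mod 11 = 5

Check digit: 6


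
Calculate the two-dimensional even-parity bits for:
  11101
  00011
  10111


Row parities: 000
Column parities: 01001

Row P: 000, Col P: 01001, Corner: 0


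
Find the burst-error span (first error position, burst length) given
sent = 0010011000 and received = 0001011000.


XOR: 0011000000

Burst at position 2, length 2


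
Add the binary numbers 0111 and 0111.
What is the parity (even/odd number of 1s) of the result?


0111 = 7
0111 = 7
Sum = 14 = 1110
1s count = 3

odd parity (3 ones in 1110)


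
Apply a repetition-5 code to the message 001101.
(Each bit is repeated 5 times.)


Each bit -> 5 copies

000000000011111111110000011111


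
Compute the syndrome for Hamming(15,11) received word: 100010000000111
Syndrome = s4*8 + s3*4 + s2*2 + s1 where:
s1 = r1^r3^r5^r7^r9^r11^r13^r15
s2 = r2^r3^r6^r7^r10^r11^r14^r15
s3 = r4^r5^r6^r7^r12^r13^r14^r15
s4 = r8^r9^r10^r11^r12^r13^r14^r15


s1=0, s2=0, s3=0, s4=1

Syndrome = 8 (error at position 8)


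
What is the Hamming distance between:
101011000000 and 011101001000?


XOR: 110110001000
Count of 1s: 5

5


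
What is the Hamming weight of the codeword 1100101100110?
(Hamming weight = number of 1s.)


Counting 1s in 1100101100110

7


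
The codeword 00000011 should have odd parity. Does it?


Number of 1s: 2

No, parity error (2 ones)


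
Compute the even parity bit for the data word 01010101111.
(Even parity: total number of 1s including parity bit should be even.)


Number of 1s in data: 7
Parity bit: 1

1


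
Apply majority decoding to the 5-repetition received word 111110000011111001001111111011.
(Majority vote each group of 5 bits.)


Groups: 11111, 00000, 11111, 00100, 11111, 11011
Majority votes: 101011

101011


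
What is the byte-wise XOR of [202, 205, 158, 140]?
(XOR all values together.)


XOR chain: 202 ^ 205 ^ 158 ^ 140 = 21

21


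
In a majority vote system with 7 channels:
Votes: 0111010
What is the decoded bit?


Ones: 4 out of 7
Threshold: 4

1 (4/7 voted 1)


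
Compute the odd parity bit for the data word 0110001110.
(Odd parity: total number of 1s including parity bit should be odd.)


Number of 1s in data: 5
Parity bit: 0

0


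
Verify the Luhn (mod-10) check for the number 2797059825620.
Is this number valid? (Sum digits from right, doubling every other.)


Luhn sum = 51
51 mod 10 = 1

Invalid (Luhn sum mod 10 = 1)


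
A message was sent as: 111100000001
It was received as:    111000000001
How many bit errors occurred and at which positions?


XOR: 000100000000

1 error(s) at position(s): 3


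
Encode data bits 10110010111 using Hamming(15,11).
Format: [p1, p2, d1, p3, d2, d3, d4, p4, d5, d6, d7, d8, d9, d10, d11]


Parity bits: p1=1, p2=0, p3=1, p4=0

101101100010111


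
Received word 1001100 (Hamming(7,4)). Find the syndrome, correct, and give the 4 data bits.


Syndrome = 0: no error detected

Data: 0100 (no errors)


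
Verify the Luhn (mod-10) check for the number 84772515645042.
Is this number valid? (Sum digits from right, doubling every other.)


Luhn sum = 57
57 mod 10 = 7

Invalid (Luhn sum mod 10 = 7)


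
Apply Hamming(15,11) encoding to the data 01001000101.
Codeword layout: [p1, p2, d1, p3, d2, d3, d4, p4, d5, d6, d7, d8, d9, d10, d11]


Parity bits: p1=0, p2=1, p3=1, p4=1

010110011000101


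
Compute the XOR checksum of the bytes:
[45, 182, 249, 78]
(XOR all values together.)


XOR chain: 45 ^ 182 ^ 249 ^ 78 = 44

44


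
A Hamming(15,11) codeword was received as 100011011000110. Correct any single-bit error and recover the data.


Syndrome = 0: no error detected

Data: 01101000110 (no errors)


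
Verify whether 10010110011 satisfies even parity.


Number of 1s: 6

Yes, parity is correct (6 ones)


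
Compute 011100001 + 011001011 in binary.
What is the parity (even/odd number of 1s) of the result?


011100001 = 225
011001011 = 203
Sum = 428 = 110101100
1s count = 5

odd parity (5 ones in 110101100)


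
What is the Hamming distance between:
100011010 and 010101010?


XOR: 110110000
Count of 1s: 4

4


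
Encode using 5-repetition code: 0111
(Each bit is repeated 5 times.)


Each bit -> 5 copies

00000111111111111111


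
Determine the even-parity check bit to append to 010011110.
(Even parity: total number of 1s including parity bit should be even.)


Number of 1s in data: 5
Parity bit: 1

1


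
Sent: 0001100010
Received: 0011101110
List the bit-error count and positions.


XOR: 0010001100

3 error(s) at position(s): 2, 6, 7


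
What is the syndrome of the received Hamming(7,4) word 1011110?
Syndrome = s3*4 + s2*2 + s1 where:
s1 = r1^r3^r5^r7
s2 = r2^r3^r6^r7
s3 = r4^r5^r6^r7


s1=1, s2=0, s3=1

Syndrome = 5 (error at position 5)


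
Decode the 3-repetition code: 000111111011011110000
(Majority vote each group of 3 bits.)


Groups: 000, 111, 111, 011, 011, 110, 000
Majority votes: 0111110

0111110


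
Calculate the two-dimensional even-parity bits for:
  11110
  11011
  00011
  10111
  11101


Row parities: 00000
Column parities: 01100

Row P: 00000, Col P: 01100, Corner: 0


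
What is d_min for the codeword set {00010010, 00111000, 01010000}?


Comparing all pairs, minimum distance: 2
Can detect 1 errors, correct 0 errors

2


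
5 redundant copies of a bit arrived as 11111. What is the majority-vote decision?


Ones: 5 out of 5
Threshold: 3

1 (5/5 voted 1)


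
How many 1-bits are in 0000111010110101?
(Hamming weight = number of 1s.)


Counting 1s in 0000111010110101

8


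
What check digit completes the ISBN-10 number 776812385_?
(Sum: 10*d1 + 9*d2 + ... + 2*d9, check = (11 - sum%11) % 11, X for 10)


Weighted sum: 299
299 mod 11 = 2

Check digit: 9


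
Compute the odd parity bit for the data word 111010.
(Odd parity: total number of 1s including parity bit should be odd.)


Number of 1s in data: 4
Parity bit: 1

1


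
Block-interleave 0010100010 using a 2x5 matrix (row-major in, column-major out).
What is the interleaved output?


Matrix:
  00101
  00010
Read columns: 0000100110

0000100110


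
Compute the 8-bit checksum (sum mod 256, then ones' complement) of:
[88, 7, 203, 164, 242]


Sum = 704 mod 256 = 192
Complement = 63

63


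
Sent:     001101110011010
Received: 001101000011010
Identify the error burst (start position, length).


XOR: 000000110000000

Burst at position 6, length 2


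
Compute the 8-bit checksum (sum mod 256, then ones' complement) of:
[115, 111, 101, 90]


Sum = 417 mod 256 = 161
Complement = 94

94


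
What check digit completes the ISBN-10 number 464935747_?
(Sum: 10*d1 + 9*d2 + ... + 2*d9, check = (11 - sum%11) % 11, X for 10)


Weighted sum: 286
286 mod 11 = 0

Check digit: 0


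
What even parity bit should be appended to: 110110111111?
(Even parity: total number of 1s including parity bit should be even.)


Number of 1s in data: 10
Parity bit: 0

0


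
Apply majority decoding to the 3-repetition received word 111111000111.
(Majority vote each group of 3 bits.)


Groups: 111, 111, 000, 111
Majority votes: 1101

1101


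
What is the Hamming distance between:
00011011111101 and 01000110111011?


XOR: 01011101000110
Count of 1s: 7

7


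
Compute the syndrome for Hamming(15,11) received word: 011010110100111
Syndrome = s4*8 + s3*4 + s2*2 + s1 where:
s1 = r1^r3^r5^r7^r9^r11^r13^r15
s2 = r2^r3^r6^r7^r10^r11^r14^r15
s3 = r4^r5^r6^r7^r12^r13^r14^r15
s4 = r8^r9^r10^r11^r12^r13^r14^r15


s1=1, s2=0, s3=1, s4=1

Syndrome = 13 (error at position 13)


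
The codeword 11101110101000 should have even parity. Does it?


Number of 1s: 8

Yes, parity is correct (8 ones)


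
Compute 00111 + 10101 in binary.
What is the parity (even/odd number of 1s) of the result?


00111 = 7
10101 = 21
Sum = 28 = 11100
1s count = 3

odd parity (3 ones in 11100)


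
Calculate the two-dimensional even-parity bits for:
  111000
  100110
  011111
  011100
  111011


Row parities: 11111
Column parities: 100110

Row P: 11111, Col P: 100110, Corner: 1


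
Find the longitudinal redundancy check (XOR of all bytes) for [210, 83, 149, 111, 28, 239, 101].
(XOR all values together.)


XOR chain: 210 ^ 83 ^ 149 ^ 111 ^ 28 ^ 239 ^ 101 = 237

237


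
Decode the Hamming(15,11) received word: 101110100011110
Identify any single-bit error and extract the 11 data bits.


Syndrome = 0: no error detected

Data: 11010011110 (no errors)


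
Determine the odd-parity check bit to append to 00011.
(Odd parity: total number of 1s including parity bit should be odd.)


Number of 1s in data: 2
Parity bit: 1

1


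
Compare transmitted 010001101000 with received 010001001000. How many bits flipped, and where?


XOR: 000000100000

1 error(s) at position(s): 6


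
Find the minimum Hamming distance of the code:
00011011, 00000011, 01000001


Comparing all pairs, minimum distance: 2
Can detect 1 errors, correct 0 errors

2
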